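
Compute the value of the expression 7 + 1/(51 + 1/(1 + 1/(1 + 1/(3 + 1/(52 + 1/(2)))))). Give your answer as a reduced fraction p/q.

Start with 2.
52 + 1/(2/1) = 52 + 1/2 = 105/2
3 + 1/(105/2) = 3 + 2/105 = 317/105
1 + 1/(317/105) = 1 + 105/317 = 422/317
1 + 1/(422/317) = 1 + 317/422 = 739/422
51 + 1/(739/422) = 51 + 422/739 = 38111/739
7 + 1/(38111/739) = 7 + 739/38111 = 267516/38111

267516/38111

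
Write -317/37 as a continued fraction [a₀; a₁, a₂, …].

[-9; 2, 3, 5]

Apply division with remainder until the remainder is 0:
-317 ÷ 37 → quotient -9, remainder 16
37 ÷ 16 → quotient 2, remainder 5
16 ÷ 5 → quotient 3, remainder 1
5 ÷ 1 → quotient 5, remainder 0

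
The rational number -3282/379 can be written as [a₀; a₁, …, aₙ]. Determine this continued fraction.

-3282 ÷ 379 → quotient -9, remainder 129
379 ÷ 129 → quotient 2, remainder 121
129 ÷ 121 → quotient 1, remainder 8
121 ÷ 8 → quotient 15, remainder 1
8 ÷ 1 → quotient 8, remainder 0

[-9; 2, 1, 15, 8]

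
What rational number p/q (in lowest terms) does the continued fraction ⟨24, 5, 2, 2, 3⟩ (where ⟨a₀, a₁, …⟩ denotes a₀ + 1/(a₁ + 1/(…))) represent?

2225/92

Work from the innermost term outward:
Start with 3.
2 + 1/(3/1) = 2 + 1/3 = 7/3
2 + 1/(7/3) = 2 + 3/7 = 17/7
5 + 1/(17/7) = 5 + 7/17 = 92/17
24 + 1/(92/17) = 24 + 17/92 = 2225/92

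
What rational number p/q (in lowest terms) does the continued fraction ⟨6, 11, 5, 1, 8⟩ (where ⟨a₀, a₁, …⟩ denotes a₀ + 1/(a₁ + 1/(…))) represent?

3605/592

Start with 8.
1 + 1/(8/1) = 1 + 1/8 = 9/8
5 + 1/(9/8) = 5 + 8/9 = 53/9
11 + 1/(53/9) = 11 + 9/53 = 592/53
6 + 1/(592/53) = 6 + 53/592 = 3605/592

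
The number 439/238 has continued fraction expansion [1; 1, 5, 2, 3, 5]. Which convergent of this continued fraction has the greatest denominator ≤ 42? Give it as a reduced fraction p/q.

24/13

a_0 = 1: 1/1  (≤ bound)
a_1 = 1: 2/1  (≤ bound)
a_2 = 5: 11/6  (≤ bound)
a_3 = 2: 24/13  (≤ bound)
a_4 = 3: 83/45  (> 42, stop)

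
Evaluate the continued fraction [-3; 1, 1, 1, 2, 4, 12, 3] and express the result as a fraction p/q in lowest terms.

a_0 = -3: -3/1
a_1 = 1: -2/1
a_2 = 1: -5/2
a_3 = 1: -7/3
a_4 = 2: -19/8
a_5 = 4: -83/35
a_6 = 12: -1015/428
a_7 = 3: -3128/1319

-3128/1319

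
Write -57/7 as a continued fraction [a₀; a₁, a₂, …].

Run the Euclidean algorithm, recording each quotient:
-57 = -9·7 + 6, so a_0 = -9
7 = 1·6 + 1, so a_1 = 1
6 = 6·1 + 0, so a_2 = 6

[-9; 1, 6]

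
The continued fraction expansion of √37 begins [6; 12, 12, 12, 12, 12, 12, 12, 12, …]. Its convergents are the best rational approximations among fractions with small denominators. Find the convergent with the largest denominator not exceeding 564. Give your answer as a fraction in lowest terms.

a_0 = 6: 6/1  (≤ bound)
a_1 = 12: 73/12  (≤ bound)
a_2 = 12: 882/145  (≤ bound)
a_3 = 12: 10657/1752  (> 564, stop)

882/145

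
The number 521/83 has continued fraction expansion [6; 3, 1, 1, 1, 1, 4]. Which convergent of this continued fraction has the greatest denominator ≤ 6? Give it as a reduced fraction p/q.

25/4

a_0 = 6: 6/1  (≤ bound)
a_1 = 3: 19/3  (≤ bound)
a_2 = 1: 25/4  (≤ bound)
a_3 = 1: 44/7  (> 6, stop)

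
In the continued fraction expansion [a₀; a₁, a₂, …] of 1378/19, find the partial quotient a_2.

1

1378 ÷ 19 → quotient 72, remainder 10
19 ÷ 10 → quotient 1, remainder 9
10 ÷ 9 → quotient 1, remainder 1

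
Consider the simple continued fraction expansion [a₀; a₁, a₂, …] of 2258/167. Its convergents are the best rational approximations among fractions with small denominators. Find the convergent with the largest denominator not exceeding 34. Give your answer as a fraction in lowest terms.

311/23

List convergents until the denominator exceeds the bound:
a_0 = 13: 13/1  (≤ bound)
a_1 = 1: 14/1  (≤ bound)
a_2 = 1: 27/2  (≤ bound)
a_3 = 11: 311/23  (≤ bound)
a_4 = 2: 649/48  (> 34, stop)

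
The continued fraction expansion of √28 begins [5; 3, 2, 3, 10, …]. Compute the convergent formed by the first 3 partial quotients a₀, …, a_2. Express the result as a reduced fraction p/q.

Start with 2.
3 + 1/(2/1) = 3 + 1/2 = 7/2
5 + 1/(7/2) = 5 + 2/7 = 37/7

37/7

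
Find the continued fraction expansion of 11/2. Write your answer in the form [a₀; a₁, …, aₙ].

[5; 2]

11 ÷ 2 → quotient 5, remainder 1
2 ÷ 1 → quotient 2, remainder 0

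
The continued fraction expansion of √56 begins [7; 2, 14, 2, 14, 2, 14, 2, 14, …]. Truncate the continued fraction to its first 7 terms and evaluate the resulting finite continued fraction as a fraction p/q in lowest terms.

194873/26041

Start with 14.
2 + 1/(14/1) = 2 + 1/14 = 29/14
14 + 1/(29/14) = 14 + 14/29 = 420/29
2 + 1/(420/29) = 2 + 29/420 = 869/420
14 + 1/(869/420) = 14 + 420/869 = 12586/869
2 + 1/(12586/869) = 2 + 869/12586 = 26041/12586
7 + 1/(26041/12586) = 7 + 12586/26041 = 194873/26041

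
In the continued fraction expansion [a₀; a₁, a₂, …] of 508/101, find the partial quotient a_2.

1

Repeatedly divide and take the remainder:
⌊508/101⌋ = 5, remainder 3
⌊101/3⌋ = 33, remainder 2
⌊3/2⌋ = 1, remainder 1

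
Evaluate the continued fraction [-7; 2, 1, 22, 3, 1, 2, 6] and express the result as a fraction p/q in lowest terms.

Start with 6.
2 + 1/(6/1) = 2 + 1/6 = 13/6
1 + 1/(13/6) = 1 + 6/13 = 19/13
3 + 1/(19/13) = 3 + 13/19 = 70/19
22 + 1/(70/19) = 22 + 19/70 = 1559/70
1 + 1/(1559/70) = 1 + 70/1559 = 1629/1559
2 + 1/(1629/1559) = 2 + 1559/1629 = 4817/1629
-7 + 1/(4817/1629) = -7 + 1629/4817 = -32090/4817

-32090/4817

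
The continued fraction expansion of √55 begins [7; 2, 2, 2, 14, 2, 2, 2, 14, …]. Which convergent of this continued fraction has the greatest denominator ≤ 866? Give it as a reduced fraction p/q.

List convergents until the denominator exceeds the bound:
a_0 = 7: 7/1  (≤ bound)
a_1 = 2: 15/2  (≤ bound)
a_2 = 2: 37/5  (≤ bound)
a_3 = 2: 89/12  (≤ bound)
a_4 = 14: 1283/173  (≤ bound)
a_5 = 2: 2655/358  (≤ bound)
a_6 = 2: 6593/889  (> 866, stop)

2655/358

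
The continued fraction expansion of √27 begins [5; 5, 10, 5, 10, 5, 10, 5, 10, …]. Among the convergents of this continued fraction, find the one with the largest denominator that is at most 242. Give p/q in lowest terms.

a_0 = 5: 5/1  (≤ bound)
a_1 = 5: 26/5  (≤ bound)
a_2 = 10: 265/51  (≤ bound)
a_3 = 5: 1351/260  (> 242, stop)

265/51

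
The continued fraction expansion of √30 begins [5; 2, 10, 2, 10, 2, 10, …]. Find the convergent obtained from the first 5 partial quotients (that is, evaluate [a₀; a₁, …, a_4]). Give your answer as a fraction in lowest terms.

Start with 10.
2 + 1/(10/1) = 2 + 1/10 = 21/10
10 + 1/(21/10) = 10 + 10/21 = 220/21
2 + 1/(220/21) = 2 + 21/220 = 461/220
5 + 1/(461/220) = 5 + 220/461 = 2525/461

2525/461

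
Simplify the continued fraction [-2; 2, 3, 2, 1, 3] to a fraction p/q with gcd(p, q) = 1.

-133/85

a_0 = -2: -2/1
a_1 = 2: -3/2
a_2 = 3: -11/7
a_3 = 2: -25/16
a_4 = 1: -36/23
a_5 = 3: -133/85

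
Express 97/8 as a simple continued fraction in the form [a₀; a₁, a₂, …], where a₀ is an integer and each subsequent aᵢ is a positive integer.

97 = 12·8 + 1, so a_0 = 12
8 = 8·1 + 0, so a_1 = 8

[12; 8]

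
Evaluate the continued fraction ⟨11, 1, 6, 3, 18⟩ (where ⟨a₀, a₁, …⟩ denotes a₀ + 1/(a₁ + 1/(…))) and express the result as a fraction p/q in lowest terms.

Start with 18.
3 + 1/(18/1) = 3 + 1/18 = 55/18
6 + 1/(55/18) = 6 + 18/55 = 348/55
1 + 1/(348/55) = 1 + 55/348 = 403/348
11 + 1/(403/348) = 11 + 348/403 = 4781/403

4781/403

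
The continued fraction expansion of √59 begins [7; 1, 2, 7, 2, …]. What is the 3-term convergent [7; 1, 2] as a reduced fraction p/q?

23/3

a_0 = 7: 7/1
a_1 = 1: 8/1
a_2 = 2: 23/3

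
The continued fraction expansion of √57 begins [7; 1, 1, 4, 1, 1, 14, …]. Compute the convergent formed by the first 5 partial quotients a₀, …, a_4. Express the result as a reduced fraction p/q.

83/11

Build up convergents one term at a time:
a_0 = 7: 7/1
a_1 = 1: 8/1
a_2 = 1: 15/2
a_3 = 4: 68/9
a_4 = 1: 83/11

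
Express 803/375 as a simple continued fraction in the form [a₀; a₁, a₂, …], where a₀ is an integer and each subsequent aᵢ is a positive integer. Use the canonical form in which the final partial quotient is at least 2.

Apply division with remainder until the remainder is 0:
803 = 2·375 + 53, so a_0 = 2
375 = 7·53 + 4, so a_1 = 7
53 = 13·4 + 1, so a_2 = 13
4 = 4·1 + 0, so a_3 = 4

[2; 7, 13, 4]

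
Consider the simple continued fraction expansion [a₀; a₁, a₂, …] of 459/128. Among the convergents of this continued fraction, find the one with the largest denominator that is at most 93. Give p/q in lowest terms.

a_0 = 3: 3/1  (≤ bound)
a_1 = 1: 4/1  (≤ bound)
a_2 = 1: 7/2  (≤ bound)
a_3 = 2: 18/5  (≤ bound)
a_4 = 2: 43/12  (≤ bound)
a_5 = 2: 104/29  (≤ bound)
a_6 = 4: 459/128  (> 93, stop)

104/29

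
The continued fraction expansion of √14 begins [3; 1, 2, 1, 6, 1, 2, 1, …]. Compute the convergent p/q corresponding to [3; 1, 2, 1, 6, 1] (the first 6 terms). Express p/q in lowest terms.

a_0 = 3: 3/1
a_1 = 1: 4/1
a_2 = 2: 11/3
a_3 = 1: 15/4
a_4 = 6: 101/27
a_5 = 1: 116/31

116/31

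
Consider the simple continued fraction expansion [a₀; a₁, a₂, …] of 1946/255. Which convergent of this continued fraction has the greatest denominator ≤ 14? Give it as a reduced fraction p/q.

a_0 = 7: 7/1  (≤ bound)
a_1 = 1: 8/1  (≤ bound)
a_2 = 1: 15/2  (≤ bound)
a_3 = 1: 23/3  (≤ bound)
a_4 = 2: 61/8  (≤ bound)
a_5 = 2: 145/19  (> 14, stop)

61/8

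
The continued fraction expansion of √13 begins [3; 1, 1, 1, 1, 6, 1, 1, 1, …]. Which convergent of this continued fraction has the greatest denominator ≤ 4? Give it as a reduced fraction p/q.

a_0 = 3: 3/1  (≤ bound)
a_1 = 1: 4/1  (≤ bound)
a_2 = 1: 7/2  (≤ bound)
a_3 = 1: 11/3  (≤ bound)
a_4 = 1: 18/5  (> 4, stop)

11/3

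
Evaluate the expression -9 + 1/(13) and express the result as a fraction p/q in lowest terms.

-116/13

Work from the innermost term outward:
Start with 13.
-9 + 1/(13/1) = -9 + 1/13 = -116/13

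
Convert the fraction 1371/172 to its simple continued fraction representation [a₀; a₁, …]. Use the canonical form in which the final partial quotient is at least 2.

[7; 1, 33, 2, 2]

Run the Euclidean algorithm, recording each quotient:
1371 = 7·172 + 167, so a_0 = 7
172 = 1·167 + 5, so a_1 = 1
167 = 33·5 + 2, so a_2 = 33
5 = 2·2 + 1, so a_3 = 2
2 = 2·1 + 0, so a_4 = 2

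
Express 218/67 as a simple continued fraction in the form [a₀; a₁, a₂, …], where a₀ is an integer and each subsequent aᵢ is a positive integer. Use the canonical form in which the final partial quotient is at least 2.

Run the Euclidean algorithm, recording each quotient:
218 = 3·67 + 17, so a_0 = 3
67 = 3·17 + 16, so a_1 = 3
17 = 1·16 + 1, so a_2 = 1
16 = 16·1 + 0, so a_3 = 16

[3; 3, 1, 16]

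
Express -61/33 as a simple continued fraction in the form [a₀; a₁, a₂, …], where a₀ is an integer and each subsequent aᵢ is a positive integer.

[-2; 6, 1, 1, 2]

Repeatedly divide and take the remainder:
⌊-61/33⌋ = -2, remainder 5
⌊33/5⌋ = 6, remainder 3
⌊5/3⌋ = 1, remainder 2
⌊3/2⌋ = 1, remainder 1
⌊2/1⌋ = 2, remainder 0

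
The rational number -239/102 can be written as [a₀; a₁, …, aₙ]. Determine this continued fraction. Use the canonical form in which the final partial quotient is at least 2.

-239 ÷ 102 → quotient -3, remainder 67
102 ÷ 67 → quotient 1, remainder 35
67 ÷ 35 → quotient 1, remainder 32
35 ÷ 32 → quotient 1, remainder 3
32 ÷ 3 → quotient 10, remainder 2
3 ÷ 2 → quotient 1, remainder 1
2 ÷ 1 → quotient 2, remainder 0

[-3; 1, 1, 1, 10, 1, 2]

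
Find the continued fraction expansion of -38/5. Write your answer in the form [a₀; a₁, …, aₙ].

[-8; 2, 2]

Repeatedly divide and take the remainder:
-38 = -8·5 + 2, so a_0 = -8
5 = 2·2 + 1, so a_1 = 2
2 = 2·1 + 0, so a_2 = 2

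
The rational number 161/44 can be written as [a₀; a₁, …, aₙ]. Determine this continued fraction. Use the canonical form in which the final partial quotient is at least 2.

Apply division with remainder until the remainder is 0:
⌊161/44⌋ = 3, remainder 29
⌊44/29⌋ = 1, remainder 15
⌊29/15⌋ = 1, remainder 14
⌊15/14⌋ = 1, remainder 1
⌊14/1⌋ = 14, remainder 0

[3; 1, 1, 1, 14]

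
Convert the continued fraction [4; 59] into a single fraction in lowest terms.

237/59

Start with 59.
4 + 1/(59/1) = 4 + 1/59 = 237/59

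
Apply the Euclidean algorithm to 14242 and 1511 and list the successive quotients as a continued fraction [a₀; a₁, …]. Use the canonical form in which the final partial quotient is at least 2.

Run the Euclidean algorithm, recording each quotient:
14242 ÷ 1511 → quotient 9, remainder 643
1511 ÷ 643 → quotient 2, remainder 225
643 ÷ 225 → quotient 2, remainder 193
225 ÷ 193 → quotient 1, remainder 32
193 ÷ 32 → quotient 6, remainder 1
32 ÷ 1 → quotient 32, remainder 0

[9; 2, 2, 1, 6, 32]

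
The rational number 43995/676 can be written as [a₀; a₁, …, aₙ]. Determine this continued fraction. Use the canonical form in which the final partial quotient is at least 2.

⌊43995/676⌋ = 65, remainder 55
⌊676/55⌋ = 12, remainder 16
⌊55/16⌋ = 3, remainder 7
⌊16/7⌋ = 2, remainder 2
⌊7/2⌋ = 3, remainder 1
⌊2/1⌋ = 2, remainder 0

[65; 12, 3, 2, 3, 2]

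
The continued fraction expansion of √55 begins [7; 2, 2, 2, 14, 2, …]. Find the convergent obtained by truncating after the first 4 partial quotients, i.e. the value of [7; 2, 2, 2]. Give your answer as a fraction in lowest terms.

Start with 2.
2 + 1/(2/1) = 2 + 1/2 = 5/2
2 + 1/(5/2) = 2 + 2/5 = 12/5
7 + 1/(12/5) = 7 + 5/12 = 89/12

89/12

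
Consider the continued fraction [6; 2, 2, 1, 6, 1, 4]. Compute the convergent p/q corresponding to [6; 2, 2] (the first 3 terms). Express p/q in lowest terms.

32/5

Collapse the nested fraction from the inside out:
Start with 2.
2 + 1/(2/1) = 2 + 1/2 = 5/2
6 + 1/(5/2) = 6 + 2/5 = 32/5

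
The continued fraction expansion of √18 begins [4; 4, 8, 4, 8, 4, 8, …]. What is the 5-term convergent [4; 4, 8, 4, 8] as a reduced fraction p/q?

4756/1121

Start with 8.
4 + 1/(8/1) = 4 + 1/8 = 33/8
8 + 1/(33/8) = 8 + 8/33 = 272/33
4 + 1/(272/33) = 4 + 33/272 = 1121/272
4 + 1/(1121/272) = 4 + 272/1121 = 4756/1121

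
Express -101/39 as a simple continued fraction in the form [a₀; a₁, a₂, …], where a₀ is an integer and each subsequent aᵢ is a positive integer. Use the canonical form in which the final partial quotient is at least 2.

Apply division with remainder until the remainder is 0:
-101 ÷ 39 → quotient -3, remainder 16
39 ÷ 16 → quotient 2, remainder 7
16 ÷ 7 → quotient 2, remainder 2
7 ÷ 2 → quotient 3, remainder 1
2 ÷ 1 → quotient 2, remainder 0

[-3; 2, 2, 3, 2]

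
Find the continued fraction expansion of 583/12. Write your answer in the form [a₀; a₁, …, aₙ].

583 = 48·12 + 7, so a_0 = 48
12 = 1·7 + 5, so a_1 = 1
7 = 1·5 + 2, so a_2 = 1
5 = 2·2 + 1, so a_3 = 2
2 = 2·1 + 0, so a_4 = 2

[48; 1, 1, 2, 2]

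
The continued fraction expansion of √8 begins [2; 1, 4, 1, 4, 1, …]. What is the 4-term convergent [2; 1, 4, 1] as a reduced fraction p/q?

17/6

Start with 1.
4 + 1/(1/1) = 4 + 1/1 = 5/1
1 + 1/(5/1) = 1 + 1/5 = 6/5
2 + 1/(6/5) = 2 + 5/6 = 17/6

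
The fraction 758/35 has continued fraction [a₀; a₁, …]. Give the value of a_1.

1

758 = 21·35 + 23, so a_0 = 21
35 = 1·23 + 12, so a_1 = 1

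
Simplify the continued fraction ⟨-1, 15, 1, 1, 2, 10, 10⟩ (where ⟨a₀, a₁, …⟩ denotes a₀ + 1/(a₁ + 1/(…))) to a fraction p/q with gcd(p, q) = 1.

a_0 = -1: -1/1
a_1 = 15: -14/15
a_2 = 1: -15/16
a_3 = 1: -29/31
a_4 = 2: -73/78
a_5 = 10: -759/811
a_6 = 10: -7663/8188

-7663/8188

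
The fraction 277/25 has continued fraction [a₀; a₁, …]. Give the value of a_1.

12

⌊277/25⌋ = 11, remainder 2
⌊25/2⌋ = 12, remainder 1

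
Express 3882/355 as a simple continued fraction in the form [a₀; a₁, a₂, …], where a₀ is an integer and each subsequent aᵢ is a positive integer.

Apply division with remainder until the remainder is 0:
3882 = 10·355 + 332, so a_0 = 10
355 = 1·332 + 23, so a_1 = 1
332 = 14·23 + 10, so a_2 = 14
23 = 2·10 + 3, so a_3 = 2
10 = 3·3 + 1, so a_4 = 3
3 = 3·1 + 0, so a_5 = 3

[10; 1, 14, 2, 3, 3]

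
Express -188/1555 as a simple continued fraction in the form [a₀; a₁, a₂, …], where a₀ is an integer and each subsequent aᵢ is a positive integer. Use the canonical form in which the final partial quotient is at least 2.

[-1; 1, 7, 3, 1, 2, 5, 3]

Repeatedly divide and take the remainder:
⌊-188/1555⌋ = -1, remainder 1367
⌊1555/1367⌋ = 1, remainder 188
⌊1367/188⌋ = 7, remainder 51
⌊188/51⌋ = 3, remainder 35
⌊51/35⌋ = 1, remainder 16
⌊35/16⌋ = 2, remainder 3
⌊16/3⌋ = 5, remainder 1
⌊3/1⌋ = 3, remainder 0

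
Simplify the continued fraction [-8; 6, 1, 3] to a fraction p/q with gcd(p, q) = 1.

-212/27

a_0 = -8: -8/1
a_1 = 6: -47/6
a_2 = 1: -55/7
a_3 = 3: -212/27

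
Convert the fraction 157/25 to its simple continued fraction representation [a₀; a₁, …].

157 ÷ 25 → quotient 6, remainder 7
25 ÷ 7 → quotient 3, remainder 4
7 ÷ 4 → quotient 1, remainder 3
4 ÷ 3 → quotient 1, remainder 1
3 ÷ 1 → quotient 3, remainder 0

[6; 3, 1, 1, 3]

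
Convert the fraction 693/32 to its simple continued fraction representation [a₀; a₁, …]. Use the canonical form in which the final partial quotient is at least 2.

⌊693/32⌋ = 21, remainder 21
⌊32/21⌋ = 1, remainder 11
⌊21/11⌋ = 1, remainder 10
⌊11/10⌋ = 1, remainder 1
⌊10/1⌋ = 10, remainder 0

[21; 1, 1, 1, 10]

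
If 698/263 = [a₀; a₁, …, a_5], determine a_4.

Repeatedly divide and take the remainder:
⌊698/263⌋ = 2, remainder 172
⌊263/172⌋ = 1, remainder 91
⌊172/91⌋ = 1, remainder 81
⌊91/81⌋ = 1, remainder 10
⌊81/10⌋ = 8, remainder 1

8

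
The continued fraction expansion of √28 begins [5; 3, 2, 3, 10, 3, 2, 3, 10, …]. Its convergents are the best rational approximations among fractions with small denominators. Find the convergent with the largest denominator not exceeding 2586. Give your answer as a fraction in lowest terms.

9403/1777

a_0 = 5: 5/1  (≤ bound)
a_1 = 3: 16/3  (≤ bound)
a_2 = 2: 37/7  (≤ bound)
a_3 = 3: 127/24  (≤ bound)
a_4 = 10: 1307/247  (≤ bound)
a_5 = 3: 4048/765  (≤ bound)
a_6 = 2: 9403/1777  (≤ bound)
a_7 = 3: 32257/6096  (> 2586, stop)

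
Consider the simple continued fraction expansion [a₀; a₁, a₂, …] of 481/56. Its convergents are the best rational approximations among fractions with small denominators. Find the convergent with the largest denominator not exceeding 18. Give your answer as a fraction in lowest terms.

List convergents until the denominator exceeds the bound:
a_0 = 8: 8/1  (≤ bound)
a_1 = 1: 9/1  (≤ bound)
a_2 = 1: 17/2  (≤ bound)
a_3 = 2: 43/5  (≤ bound)
a_4 = 3: 146/17  (≤ bound)
a_5 = 3: 481/56  (> 18, stop)

146/17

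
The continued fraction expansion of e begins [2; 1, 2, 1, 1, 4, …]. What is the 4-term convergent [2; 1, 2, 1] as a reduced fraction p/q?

11/4

Build up convergents one term at a time:
a_0 = 2: 2/1
a_1 = 1: 3/1
a_2 = 2: 8/3
a_3 = 1: 11/4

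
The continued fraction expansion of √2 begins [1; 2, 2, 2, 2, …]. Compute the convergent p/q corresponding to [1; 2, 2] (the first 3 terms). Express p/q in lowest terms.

Starting at the tail and folding back:
Start with 2.
2 + 1/(2/1) = 2 + 1/2 = 5/2
1 + 1/(5/2) = 1 + 2/5 = 7/5

7/5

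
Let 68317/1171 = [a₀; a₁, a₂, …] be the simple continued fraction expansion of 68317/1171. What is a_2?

1

Run the Euclidean algorithm, recording each quotient:
⌊68317/1171⌋ = 58, remainder 399
⌊1171/399⌋ = 2, remainder 373
⌊399/373⌋ = 1, remainder 26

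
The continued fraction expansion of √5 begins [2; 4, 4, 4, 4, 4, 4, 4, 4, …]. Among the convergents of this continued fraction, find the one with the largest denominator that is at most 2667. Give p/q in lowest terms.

2889/1292

a_0 = 2: 2/1  (≤ bound)
a_1 = 4: 9/4  (≤ bound)
a_2 = 4: 38/17  (≤ bound)
a_3 = 4: 161/72  (≤ bound)
a_4 = 4: 682/305  (≤ bound)
a_5 = 4: 2889/1292  (≤ bound)
a_6 = 4: 12238/5473  (> 2667, stop)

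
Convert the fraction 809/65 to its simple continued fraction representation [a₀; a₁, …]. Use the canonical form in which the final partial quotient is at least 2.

809 ÷ 65 → quotient 12, remainder 29
65 ÷ 29 → quotient 2, remainder 7
29 ÷ 7 → quotient 4, remainder 1
7 ÷ 1 → quotient 7, remainder 0

[12; 2, 4, 7]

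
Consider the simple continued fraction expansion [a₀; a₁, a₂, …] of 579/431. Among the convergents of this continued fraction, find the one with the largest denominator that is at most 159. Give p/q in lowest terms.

133/99

a_0 = 1: 1/1  (≤ bound)
a_1 = 2: 3/2  (≤ bound)
a_2 = 1: 4/3  (≤ bound)
a_3 = 10: 43/32  (≤ bound)
a_4 = 2: 90/67  (≤ bound)
a_5 = 1: 133/99  (≤ bound)
a_6 = 1: 223/166  (> 159, stop)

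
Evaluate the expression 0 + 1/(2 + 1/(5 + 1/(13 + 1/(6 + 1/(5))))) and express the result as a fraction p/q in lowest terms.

Start with 5.
6 + 1/(5/1) = 6 + 1/5 = 31/5
13 + 1/(31/5) = 13 + 5/31 = 408/31
5 + 1/(408/31) = 5 + 31/408 = 2071/408
2 + 1/(2071/408) = 2 + 408/2071 = 4550/2071
0 + 1/(4550/2071) = 0 + 2071/4550 = 2071/4550

2071/4550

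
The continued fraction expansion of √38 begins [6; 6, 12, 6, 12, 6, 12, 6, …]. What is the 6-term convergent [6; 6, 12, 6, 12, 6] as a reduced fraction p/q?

202501/32850

Start with 6.
12 + 1/(6/1) = 12 + 1/6 = 73/6
6 + 1/(73/6) = 6 + 6/73 = 444/73
12 + 1/(444/73) = 12 + 73/444 = 5401/444
6 + 1/(5401/444) = 6 + 444/5401 = 32850/5401
6 + 1/(32850/5401) = 6 + 5401/32850 = 202501/32850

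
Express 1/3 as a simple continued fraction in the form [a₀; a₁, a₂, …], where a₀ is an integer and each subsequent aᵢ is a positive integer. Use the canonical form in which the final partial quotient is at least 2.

[0; 3]

1 ÷ 3 → quotient 0, remainder 1
3 ÷ 1 → quotient 3, remainder 0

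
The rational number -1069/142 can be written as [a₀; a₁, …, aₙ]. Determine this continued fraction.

[-8; 2, 8, 2, 1, 2]

-1069 = -8·142 + 67, so a_0 = -8
142 = 2·67 + 8, so a_1 = 2
67 = 8·8 + 3, so a_2 = 8
8 = 2·3 + 2, so a_3 = 2
3 = 1·2 + 1, so a_4 = 1
2 = 2·1 + 0, so a_5 = 2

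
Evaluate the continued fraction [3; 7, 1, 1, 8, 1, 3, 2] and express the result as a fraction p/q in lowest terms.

3938/1257

a_0 = 3: 3/1
a_1 = 7: 22/7
a_2 = 1: 25/8
a_3 = 1: 47/15
a_4 = 8: 401/128
a_5 = 1: 448/143
a_6 = 3: 1745/557
a_7 = 2: 3938/1257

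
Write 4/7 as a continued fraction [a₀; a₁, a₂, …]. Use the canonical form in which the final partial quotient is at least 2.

[0; 1, 1, 3]

4 = 0·7 + 4, so a_0 = 0
7 = 1·4 + 3, so a_1 = 1
4 = 1·3 + 1, so a_2 = 1
3 = 3·1 + 0, so a_3 = 3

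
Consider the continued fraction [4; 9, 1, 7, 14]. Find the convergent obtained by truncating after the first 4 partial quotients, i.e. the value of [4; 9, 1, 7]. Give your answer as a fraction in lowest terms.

Use the convergent recurrence hₖ = aₖ·hₖ₋₁ + hₖ₋₂ (and likewise for the denominators kₖ):
a_0 = 4: 4/1
a_1 = 9: 37/9
a_2 = 1: 41/10
a_3 = 7: 324/79

324/79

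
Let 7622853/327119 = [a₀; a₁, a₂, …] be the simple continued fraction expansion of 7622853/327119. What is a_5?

12

⌊7622853/327119⌋ = 23, remainder 99116
⌊327119/99116⌋ = 3, remainder 29771
⌊99116/29771⌋ = 3, remainder 9803
⌊29771/9803⌋ = 3, remainder 362
⌊9803/362⌋ = 27, remainder 29
⌊362/29⌋ = 12, remainder 14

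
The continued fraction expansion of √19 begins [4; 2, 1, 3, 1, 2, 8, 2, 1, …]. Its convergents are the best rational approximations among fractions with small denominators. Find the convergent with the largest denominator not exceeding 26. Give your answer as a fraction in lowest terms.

61/14

List convergents until the denominator exceeds the bound:
a_0 = 4: 4/1  (≤ bound)
a_1 = 2: 9/2  (≤ bound)
a_2 = 1: 13/3  (≤ bound)
a_3 = 3: 48/11  (≤ bound)
a_4 = 1: 61/14  (≤ bound)
a_5 = 2: 170/39  (> 26, stop)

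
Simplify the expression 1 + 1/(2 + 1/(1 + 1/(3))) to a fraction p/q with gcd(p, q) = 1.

15/11

Start with 3.
1 + 1/(3/1) = 1 + 1/3 = 4/3
2 + 1/(4/3) = 2 + 3/4 = 11/4
1 + 1/(11/4) = 1 + 4/11 = 15/11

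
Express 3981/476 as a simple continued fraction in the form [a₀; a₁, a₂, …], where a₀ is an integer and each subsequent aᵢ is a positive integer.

[8; 2, 1, 3, 43]

⌊3981/476⌋ = 8, remainder 173
⌊476/173⌋ = 2, remainder 130
⌊173/130⌋ = 1, remainder 43
⌊130/43⌋ = 3, remainder 1
⌊43/1⌋ = 43, remainder 0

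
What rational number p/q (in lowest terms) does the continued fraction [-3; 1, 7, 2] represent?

-36/17

Collapse the nested fraction from the inside out:
Start with 2.
7 + 1/(2/1) = 7 + 1/2 = 15/2
1 + 1/(15/2) = 1 + 2/15 = 17/15
-3 + 1/(17/15) = -3 + 15/17 = -36/17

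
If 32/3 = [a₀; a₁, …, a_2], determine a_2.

2

Apply division with remainder until the remainder is 0:
⌊32/3⌋ = 10, remainder 2
⌊3/2⌋ = 1, remainder 1
⌊2/1⌋ = 2, remainder 0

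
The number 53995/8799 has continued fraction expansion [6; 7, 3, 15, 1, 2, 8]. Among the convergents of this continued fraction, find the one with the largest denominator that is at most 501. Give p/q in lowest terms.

2203/359

List convergents until the denominator exceeds the bound:
a_0 = 6: 6/1  (≤ bound)
a_1 = 7: 43/7  (≤ bound)
a_2 = 3: 135/22  (≤ bound)
a_3 = 15: 2068/337  (≤ bound)
a_4 = 1: 2203/359  (≤ bound)
a_5 = 2: 6474/1055  (> 501, stop)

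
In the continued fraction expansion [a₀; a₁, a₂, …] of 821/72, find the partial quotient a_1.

2

Apply division with remainder until the remainder is 0:
⌊821/72⌋ = 11, remainder 29
⌊72/29⌋ = 2, remainder 14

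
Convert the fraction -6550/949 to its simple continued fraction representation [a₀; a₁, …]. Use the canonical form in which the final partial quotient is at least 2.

⌊-6550/949⌋ = -7, remainder 93
⌊949/93⌋ = 10, remainder 19
⌊93/19⌋ = 4, remainder 17
⌊19/17⌋ = 1, remainder 2
⌊17/2⌋ = 8, remainder 1
⌊2/1⌋ = 2, remainder 0

[-7; 10, 4, 1, 8, 2]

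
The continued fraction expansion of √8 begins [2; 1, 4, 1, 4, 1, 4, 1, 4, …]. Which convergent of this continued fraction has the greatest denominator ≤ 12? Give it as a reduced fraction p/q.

a_0 = 2: 2/1  (≤ bound)
a_1 = 1: 3/1  (≤ bound)
a_2 = 4: 14/5  (≤ bound)
a_3 = 1: 17/6  (≤ bound)
a_4 = 4: 82/29  (> 12, stop)

17/6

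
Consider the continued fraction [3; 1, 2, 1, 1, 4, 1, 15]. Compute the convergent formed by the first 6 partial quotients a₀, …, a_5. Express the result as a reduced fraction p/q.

119/32

a_0 = 3: 3/1
a_1 = 1: 4/1
a_2 = 2: 11/3
a_3 = 1: 15/4
a_4 = 1: 26/7
a_5 = 4: 119/32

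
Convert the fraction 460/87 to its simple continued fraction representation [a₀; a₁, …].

Run the Euclidean algorithm, recording each quotient:
460 = 5·87 + 25, so a_0 = 5
87 = 3·25 + 12, so a_1 = 3
25 = 2·12 + 1, so a_2 = 2
12 = 12·1 + 0, so a_3 = 12

[5; 3, 2, 12]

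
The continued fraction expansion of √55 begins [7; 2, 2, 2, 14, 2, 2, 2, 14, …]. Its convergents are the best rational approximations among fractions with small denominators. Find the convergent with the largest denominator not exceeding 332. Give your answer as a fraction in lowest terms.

a_0 = 7: 7/1  (≤ bound)
a_1 = 2: 15/2  (≤ bound)
a_2 = 2: 37/5  (≤ bound)
a_3 = 2: 89/12  (≤ bound)
a_4 = 14: 1283/173  (≤ bound)
a_5 = 2: 2655/358  (> 332, stop)

1283/173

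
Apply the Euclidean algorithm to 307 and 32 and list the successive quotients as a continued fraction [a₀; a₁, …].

307 = 9·32 + 19, so a_0 = 9
32 = 1·19 + 13, so a_1 = 1
19 = 1·13 + 6, so a_2 = 1
13 = 2·6 + 1, so a_3 = 2
6 = 6·1 + 0, so a_4 = 6

[9; 1, 1, 2, 6]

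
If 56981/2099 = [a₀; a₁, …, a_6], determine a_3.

4

56981 ÷ 2099 → quotient 27, remainder 308
2099 ÷ 308 → quotient 6, remainder 251
308 ÷ 251 → quotient 1, remainder 57
251 ÷ 57 → quotient 4, remainder 23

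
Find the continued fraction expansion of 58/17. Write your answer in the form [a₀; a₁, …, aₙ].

[3; 2, 2, 3]

58 = 3·17 + 7, so a_0 = 3
17 = 2·7 + 3, so a_1 = 2
7 = 2·3 + 1, so a_2 = 2
3 = 3·1 + 0, so a_3 = 3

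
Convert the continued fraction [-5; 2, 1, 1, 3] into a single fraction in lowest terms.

-83/18

Build up convergents one term at a time:
a_0 = -5: -5/1
a_1 = 2: -9/2
a_2 = 1: -14/3
a_3 = 1: -23/5
a_4 = 3: -83/18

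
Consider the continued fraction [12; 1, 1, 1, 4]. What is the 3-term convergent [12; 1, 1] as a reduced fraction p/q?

Start with 1.
1 + 1/(1/1) = 1 + 1/1 = 2/1
12 + 1/(2/1) = 12 + 1/2 = 25/2

25/2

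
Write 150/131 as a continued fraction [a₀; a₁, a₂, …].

150 = 1·131 + 19, so a_0 = 1
131 = 6·19 + 17, so a_1 = 6
19 = 1·17 + 2, so a_2 = 1
17 = 8·2 + 1, so a_3 = 8
2 = 2·1 + 0, so a_4 = 2

[1; 6, 1, 8, 2]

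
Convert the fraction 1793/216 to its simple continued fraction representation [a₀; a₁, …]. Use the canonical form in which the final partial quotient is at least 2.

1793 ÷ 216 → quotient 8, remainder 65
216 ÷ 65 → quotient 3, remainder 21
65 ÷ 21 → quotient 3, remainder 2
21 ÷ 2 → quotient 10, remainder 1
2 ÷ 1 → quotient 2, remainder 0

[8; 3, 3, 10, 2]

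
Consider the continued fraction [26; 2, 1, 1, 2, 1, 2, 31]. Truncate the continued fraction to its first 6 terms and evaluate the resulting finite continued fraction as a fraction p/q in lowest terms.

475/18

a_0 = 26: 26/1
a_1 = 2: 53/2
a_2 = 1: 79/3
a_3 = 1: 132/5
a_4 = 2: 343/13
a_5 = 1: 475/18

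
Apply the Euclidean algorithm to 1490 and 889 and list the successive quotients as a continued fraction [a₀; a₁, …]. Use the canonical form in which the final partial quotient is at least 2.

[1; 1, 2, 11, 1, 1, 12]

Run the Euclidean algorithm, recording each quotient:
1490 ÷ 889 → quotient 1, remainder 601
889 ÷ 601 → quotient 1, remainder 288
601 ÷ 288 → quotient 2, remainder 25
288 ÷ 25 → quotient 11, remainder 13
25 ÷ 13 → quotient 1, remainder 12
13 ÷ 12 → quotient 1, remainder 1
12 ÷ 1 → quotient 12, remainder 0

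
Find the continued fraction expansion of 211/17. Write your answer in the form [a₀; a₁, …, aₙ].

[12; 2, 2, 3]

211 ÷ 17 → quotient 12, remainder 7
17 ÷ 7 → quotient 2, remainder 3
7 ÷ 3 → quotient 2, remainder 1
3 ÷ 1 → quotient 3, remainder 0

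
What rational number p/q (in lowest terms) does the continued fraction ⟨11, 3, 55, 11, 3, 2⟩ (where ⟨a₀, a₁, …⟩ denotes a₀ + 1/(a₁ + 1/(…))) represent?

a_0 = 11: 11/1
a_1 = 3: 34/3
a_2 = 55: 1881/166
a_3 = 11: 20725/1829
a_4 = 3: 64056/5653
a_5 = 2: 148837/13135

148837/13135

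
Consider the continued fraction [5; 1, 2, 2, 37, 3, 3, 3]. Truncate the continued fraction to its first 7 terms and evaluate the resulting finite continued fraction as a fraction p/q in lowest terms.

15090/2641

a_0 = 5: 5/1
a_1 = 1: 6/1
a_2 = 2: 17/3
a_3 = 2: 40/7
a_4 = 37: 1497/262
a_5 = 3: 4531/793
a_6 = 3: 15090/2641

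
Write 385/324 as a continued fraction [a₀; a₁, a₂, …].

385 ÷ 324 → quotient 1, remainder 61
324 ÷ 61 → quotient 5, remainder 19
61 ÷ 19 → quotient 3, remainder 4
19 ÷ 4 → quotient 4, remainder 3
4 ÷ 3 → quotient 1, remainder 1
3 ÷ 1 → quotient 3, remainder 0

[1; 5, 3, 4, 1, 3]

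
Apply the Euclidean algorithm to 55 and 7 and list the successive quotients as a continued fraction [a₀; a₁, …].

[7; 1, 6]

Repeatedly divide and take the remainder:
55 ÷ 7 → quotient 7, remainder 6
7 ÷ 6 → quotient 1, remainder 1
6 ÷ 1 → quotient 6, remainder 0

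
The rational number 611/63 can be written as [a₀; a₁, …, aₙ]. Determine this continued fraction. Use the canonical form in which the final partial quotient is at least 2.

[9; 1, 2, 3, 6]

611 = 9·63 + 44, so a_0 = 9
63 = 1·44 + 19, so a_1 = 1
44 = 2·19 + 6, so a_2 = 2
19 = 3·6 + 1, so a_3 = 3
6 = 6·1 + 0, so a_4 = 6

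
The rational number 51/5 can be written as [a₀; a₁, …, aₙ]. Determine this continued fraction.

[10; 5]

51 ÷ 5 → quotient 10, remainder 1
5 ÷ 1 → quotient 5, remainder 0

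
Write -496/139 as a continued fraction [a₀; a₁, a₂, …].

⌊-496/139⌋ = -4, remainder 60
⌊139/60⌋ = 2, remainder 19
⌊60/19⌋ = 3, remainder 3
⌊19/3⌋ = 6, remainder 1
⌊3/1⌋ = 3, remainder 0

[-4; 2, 3, 6, 3]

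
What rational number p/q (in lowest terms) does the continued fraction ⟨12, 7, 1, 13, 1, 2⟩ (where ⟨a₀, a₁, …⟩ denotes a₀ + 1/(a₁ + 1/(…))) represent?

Start with 2.
1 + 1/(2/1) = 1 + 1/2 = 3/2
13 + 1/(3/2) = 13 + 2/3 = 41/3
1 + 1/(41/3) = 1 + 3/41 = 44/41
7 + 1/(44/41) = 7 + 41/44 = 349/44
12 + 1/(349/44) = 12 + 44/349 = 4232/349

4232/349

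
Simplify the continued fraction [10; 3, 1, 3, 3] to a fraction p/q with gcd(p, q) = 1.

a_0 = 10: 10/1
a_1 = 3: 31/3
a_2 = 1: 41/4
a_3 = 3: 154/15
a_4 = 3: 503/49

503/49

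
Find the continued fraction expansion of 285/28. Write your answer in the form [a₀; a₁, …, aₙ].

[10; 5, 1, 1, 2]

Run the Euclidean algorithm, recording each quotient:
285 = 10·28 + 5, so a_0 = 10
28 = 5·5 + 3, so a_1 = 5
5 = 1·3 + 2, so a_2 = 1
3 = 1·2 + 1, so a_3 = 1
2 = 2·1 + 0, so a_4 = 2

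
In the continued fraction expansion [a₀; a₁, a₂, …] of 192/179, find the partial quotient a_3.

⌊192/179⌋ = 1, remainder 13
⌊179/13⌋ = 13, remainder 10
⌊13/10⌋ = 1, remainder 3
⌊10/3⌋ = 3, remainder 1

3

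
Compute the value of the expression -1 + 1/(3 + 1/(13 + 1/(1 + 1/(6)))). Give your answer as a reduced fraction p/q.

-201/298

Build up convergents one term at a time:
a_0 = -1: -1/1
a_1 = 3: -2/3
a_2 = 13: -27/40
a_3 = 1: -29/43
a_4 = 6: -201/298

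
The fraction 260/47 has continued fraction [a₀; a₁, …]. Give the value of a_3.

7

Run the Euclidean algorithm, recording each quotient:
260 ÷ 47 → quotient 5, remainder 25
47 ÷ 25 → quotient 1, remainder 22
25 ÷ 22 → quotient 1, remainder 3
22 ÷ 3 → quotient 7, remainder 1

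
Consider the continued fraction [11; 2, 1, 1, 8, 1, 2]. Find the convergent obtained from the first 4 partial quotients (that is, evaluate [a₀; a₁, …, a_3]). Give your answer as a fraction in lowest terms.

57/5

Use the convergent recurrence hₖ = aₖ·hₖ₋₁ + hₖ₋₂ (and likewise for the denominators kₖ):
a_0 = 11: 11/1
a_1 = 2: 23/2
a_2 = 1: 34/3
a_3 = 1: 57/5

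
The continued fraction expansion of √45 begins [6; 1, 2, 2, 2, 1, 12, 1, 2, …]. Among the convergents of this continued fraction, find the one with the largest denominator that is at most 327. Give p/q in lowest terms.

List convergents until the denominator exceeds the bound:
a_0 = 6: 6/1  (≤ bound)
a_1 = 1: 7/1  (≤ bound)
a_2 = 2: 20/3  (≤ bound)
a_3 = 2: 47/7  (≤ bound)
a_4 = 2: 114/17  (≤ bound)
a_5 = 1: 161/24  (≤ bound)
a_6 = 12: 2046/305  (≤ bound)
a_7 = 1: 2207/329  (> 327, stop)

2046/305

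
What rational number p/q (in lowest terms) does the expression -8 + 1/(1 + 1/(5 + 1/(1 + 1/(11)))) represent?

a_0 = -8: -8/1
a_1 = 1: -7/1
a_2 = 5: -43/6
a_3 = 1: -50/7
a_4 = 11: -593/83

-593/83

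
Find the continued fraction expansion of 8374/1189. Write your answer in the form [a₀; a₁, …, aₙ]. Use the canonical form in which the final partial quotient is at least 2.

[7; 23, 3, 5, 3]

8374 = 7·1189 + 51, so a_0 = 7
1189 = 23·51 + 16, so a_1 = 23
51 = 3·16 + 3, so a_2 = 3
16 = 5·3 + 1, so a_3 = 5
3 = 3·1 + 0, so a_4 = 3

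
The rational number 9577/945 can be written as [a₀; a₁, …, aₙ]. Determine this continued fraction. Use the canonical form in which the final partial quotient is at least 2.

[10; 7, 2, 3, 1, 2, 1, 3]

Run the Euclidean algorithm, recording each quotient:
9577 = 10·945 + 127, so a_0 = 10
945 = 7·127 + 56, so a_1 = 7
127 = 2·56 + 15, so a_2 = 2
56 = 3·15 + 11, so a_3 = 3
15 = 1·11 + 4, so a_4 = 1
11 = 2·4 + 3, so a_5 = 2
4 = 1·3 + 1, so a_6 = 1
3 = 3·1 + 0, so a_7 = 3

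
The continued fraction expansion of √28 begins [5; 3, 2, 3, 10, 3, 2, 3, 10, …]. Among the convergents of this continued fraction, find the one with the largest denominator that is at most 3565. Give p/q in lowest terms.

9403/1777

List convergents until the denominator exceeds the bound:
a_0 = 5: 5/1  (≤ bound)
a_1 = 3: 16/3  (≤ bound)
a_2 = 2: 37/7  (≤ bound)
a_3 = 3: 127/24  (≤ bound)
a_4 = 10: 1307/247  (≤ bound)
a_5 = 3: 4048/765  (≤ bound)
a_6 = 2: 9403/1777  (≤ bound)
a_7 = 3: 32257/6096  (> 3565, stop)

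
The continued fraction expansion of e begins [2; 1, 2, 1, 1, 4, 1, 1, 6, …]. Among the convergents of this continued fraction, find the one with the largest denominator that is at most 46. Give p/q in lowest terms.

106/39

a_0 = 2: 2/1  (≤ bound)
a_1 = 1: 3/1  (≤ bound)
a_2 = 2: 8/3  (≤ bound)
a_3 = 1: 11/4  (≤ bound)
a_4 = 1: 19/7  (≤ bound)
a_5 = 4: 87/32  (≤ bound)
a_6 = 1: 106/39  (≤ bound)
a_7 = 1: 193/71  (> 46, stop)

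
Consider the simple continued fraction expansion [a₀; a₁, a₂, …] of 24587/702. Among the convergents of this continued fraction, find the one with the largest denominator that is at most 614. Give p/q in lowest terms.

10122/289

a_0 = 35: 35/1  (≤ bound)
a_1 = 41: 1436/41  (≤ bound)
a_2 = 3: 4343/124  (≤ bound)
a_3 = 2: 10122/289  (≤ bound)
a_4 = 2: 24587/702  (> 614, stop)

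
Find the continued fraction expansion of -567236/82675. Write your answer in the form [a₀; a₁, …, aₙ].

Apply division with remainder until the remainder is 0:
-567236 ÷ 82675 → quotient -7, remainder 11489
82675 ÷ 11489 → quotient 7, remainder 2252
11489 ÷ 2252 → quotient 5, remainder 229
2252 ÷ 229 → quotient 9, remainder 191
229 ÷ 191 → quotient 1, remainder 38
191 ÷ 38 → quotient 5, remainder 1
38 ÷ 1 → quotient 38, remainder 0

[-7; 7, 5, 9, 1, 5, 38]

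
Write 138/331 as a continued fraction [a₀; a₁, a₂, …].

[0; 2, 2, 1, 1, 27]

138 = 0·331 + 138, so a_0 = 0
331 = 2·138 + 55, so a_1 = 2
138 = 2·55 + 28, so a_2 = 2
55 = 1·28 + 27, so a_3 = 1
28 = 1·27 + 1, so a_4 = 1
27 = 27·1 + 0, so a_5 = 27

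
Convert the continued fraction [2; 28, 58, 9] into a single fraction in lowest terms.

29829/14653

Start with 9.
58 + 1/(9/1) = 58 + 1/9 = 523/9
28 + 1/(523/9) = 28 + 9/523 = 14653/523
2 + 1/(14653/523) = 2 + 523/14653 = 29829/14653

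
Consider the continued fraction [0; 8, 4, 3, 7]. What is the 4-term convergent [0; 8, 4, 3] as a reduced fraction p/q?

13/107

Collapse the nested fraction from the inside out:
Start with 3.
4 + 1/(3/1) = 4 + 1/3 = 13/3
8 + 1/(13/3) = 8 + 3/13 = 107/13
0 + 1/(107/13) = 0 + 13/107 = 13/107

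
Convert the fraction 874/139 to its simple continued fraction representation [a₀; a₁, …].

[6; 3, 2, 9, 2]

⌊874/139⌋ = 6, remainder 40
⌊139/40⌋ = 3, remainder 19
⌊40/19⌋ = 2, remainder 2
⌊19/2⌋ = 9, remainder 1
⌊2/1⌋ = 2, remainder 0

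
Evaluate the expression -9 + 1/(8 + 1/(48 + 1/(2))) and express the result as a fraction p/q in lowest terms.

-6905/778

Start with 2.
48 + 1/(2/1) = 48 + 1/2 = 97/2
8 + 1/(97/2) = 8 + 2/97 = 778/97
-9 + 1/(778/97) = -9 + 97/778 = -6905/778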